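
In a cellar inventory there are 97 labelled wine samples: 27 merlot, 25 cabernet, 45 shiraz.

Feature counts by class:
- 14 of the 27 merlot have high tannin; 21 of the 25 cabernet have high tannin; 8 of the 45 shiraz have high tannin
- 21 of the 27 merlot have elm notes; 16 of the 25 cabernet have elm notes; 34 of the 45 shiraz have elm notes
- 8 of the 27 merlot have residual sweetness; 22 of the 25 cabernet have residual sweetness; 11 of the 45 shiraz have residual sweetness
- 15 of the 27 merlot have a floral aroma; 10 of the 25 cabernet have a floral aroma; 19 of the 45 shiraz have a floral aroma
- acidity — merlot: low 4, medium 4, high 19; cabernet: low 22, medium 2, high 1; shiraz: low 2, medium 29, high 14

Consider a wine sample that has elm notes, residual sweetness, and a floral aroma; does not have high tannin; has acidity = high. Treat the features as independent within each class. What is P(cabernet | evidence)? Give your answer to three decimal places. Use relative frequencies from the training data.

0.017

merlot: (27/97) × (13/27) × (21/27) × (8/27) × (15/27) × (19/27) ≈ 0.0120745
cabernet: (25/97) × (4/25) × (16/25) × (22/25) × (10/25) × (1/25) ≈ 0.000371596
shiraz: (45/97) × (37/45) × (34/45) × (11/45) × (19/45) × (14/45) ≈ 0.00925408
P(cabernet | x) = 0.000371596 / 0.021700176 ≈ 0.017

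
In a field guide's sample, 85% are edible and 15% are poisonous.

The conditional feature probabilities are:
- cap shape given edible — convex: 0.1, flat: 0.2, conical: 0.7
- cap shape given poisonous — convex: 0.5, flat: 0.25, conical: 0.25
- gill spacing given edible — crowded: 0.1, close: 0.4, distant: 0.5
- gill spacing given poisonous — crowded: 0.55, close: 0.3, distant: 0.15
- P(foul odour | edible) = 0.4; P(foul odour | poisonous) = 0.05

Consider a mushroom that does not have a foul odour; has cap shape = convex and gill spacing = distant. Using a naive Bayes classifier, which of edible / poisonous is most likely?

edible: 0.85 × 0.1 × 0.5 × (1−0.4) = 0.0255
poisonous: 0.15 × 0.5 × 0.15 × (1−0.05) = 0.0106875
Highest score → edible.

edible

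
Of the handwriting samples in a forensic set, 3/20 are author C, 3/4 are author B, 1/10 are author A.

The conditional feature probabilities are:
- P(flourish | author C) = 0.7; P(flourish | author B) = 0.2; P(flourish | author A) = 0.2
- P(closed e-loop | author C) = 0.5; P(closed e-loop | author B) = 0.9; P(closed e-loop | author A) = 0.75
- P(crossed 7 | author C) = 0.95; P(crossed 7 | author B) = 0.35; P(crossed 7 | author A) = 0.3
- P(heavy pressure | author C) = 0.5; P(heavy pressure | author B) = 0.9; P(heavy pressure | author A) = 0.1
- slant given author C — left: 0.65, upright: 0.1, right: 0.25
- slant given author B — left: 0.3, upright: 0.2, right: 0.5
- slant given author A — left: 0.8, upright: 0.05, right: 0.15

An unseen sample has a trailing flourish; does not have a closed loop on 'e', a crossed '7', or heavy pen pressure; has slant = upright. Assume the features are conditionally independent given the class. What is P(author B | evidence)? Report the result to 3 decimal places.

author C: 0.15 × 0.7 × (1−0.5) × (1−0.95) × (1−0.5) × 0.1 = 0.00013125
author B: 0.75 × 0.2 × (1−0.9) × (1−0.35) × (1−0.9) × 0.2 = 0.000195
author A: 0.1 × 0.2 × (1−0.75) × (1−0.3) × (1−0.1) × 0.05 = 0.0001575
P(author B | x) = 0.000195 / 0.00048375 ≈ 0.403

0.403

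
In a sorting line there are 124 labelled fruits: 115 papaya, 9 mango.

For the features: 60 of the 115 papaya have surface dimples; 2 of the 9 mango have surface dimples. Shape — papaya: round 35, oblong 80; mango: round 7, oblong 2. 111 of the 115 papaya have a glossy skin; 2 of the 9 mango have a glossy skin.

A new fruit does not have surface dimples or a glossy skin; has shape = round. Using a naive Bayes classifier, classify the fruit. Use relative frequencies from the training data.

mango

papaya: (115/124) × (55/115) × (35/115) × (4/115) ≈ 0.00469541
mango: (9/124) × (7/9) × (7/9) × (7/9) ≈ 0.0341497
Highest score → mango.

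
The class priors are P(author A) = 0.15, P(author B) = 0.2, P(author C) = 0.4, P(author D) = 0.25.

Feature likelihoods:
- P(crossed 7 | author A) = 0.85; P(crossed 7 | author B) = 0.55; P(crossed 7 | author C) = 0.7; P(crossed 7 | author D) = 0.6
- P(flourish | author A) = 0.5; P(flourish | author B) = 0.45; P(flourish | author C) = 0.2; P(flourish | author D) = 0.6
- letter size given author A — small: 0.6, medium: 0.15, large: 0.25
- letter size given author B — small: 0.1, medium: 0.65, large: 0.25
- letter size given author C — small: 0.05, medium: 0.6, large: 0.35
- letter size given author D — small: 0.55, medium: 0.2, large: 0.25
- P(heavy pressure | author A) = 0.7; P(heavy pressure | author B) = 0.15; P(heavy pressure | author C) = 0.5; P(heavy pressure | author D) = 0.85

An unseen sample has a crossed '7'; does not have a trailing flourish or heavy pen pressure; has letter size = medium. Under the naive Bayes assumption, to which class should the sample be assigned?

author C

author A: 0.15 × 0.85 × (1−0.5) × 0.15 × (1−0.7) = 0.00286875
author B: 0.2 × 0.55 × (1−0.45) × 0.65 × (1−0.15) = 0.03342625
author C: 0.4 × 0.7 × (1−0.2) × 0.6 × (1−0.5) = 0.0672
author D: 0.25 × 0.6 × (1−0.6) × 0.2 × (1−0.85) = 0.0018
Highest score → author C.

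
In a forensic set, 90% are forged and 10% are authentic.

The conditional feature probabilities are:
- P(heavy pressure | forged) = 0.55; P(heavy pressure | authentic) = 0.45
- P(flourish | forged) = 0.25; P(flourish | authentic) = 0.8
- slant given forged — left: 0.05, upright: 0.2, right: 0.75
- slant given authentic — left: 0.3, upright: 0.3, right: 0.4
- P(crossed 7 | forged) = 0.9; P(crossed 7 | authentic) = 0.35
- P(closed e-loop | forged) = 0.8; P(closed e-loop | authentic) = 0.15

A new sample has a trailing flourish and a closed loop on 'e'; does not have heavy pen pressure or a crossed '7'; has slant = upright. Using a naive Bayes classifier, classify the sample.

forged

forged: 0.9 × (1−0.55) × 0.25 × 0.2 × (1−0.9) × 0.8 = 0.00162
authentic: 0.1 × (1−0.45) × 0.8 × 0.3 × (1−0.35) × 0.15 = 0.001287
Highest score → forged.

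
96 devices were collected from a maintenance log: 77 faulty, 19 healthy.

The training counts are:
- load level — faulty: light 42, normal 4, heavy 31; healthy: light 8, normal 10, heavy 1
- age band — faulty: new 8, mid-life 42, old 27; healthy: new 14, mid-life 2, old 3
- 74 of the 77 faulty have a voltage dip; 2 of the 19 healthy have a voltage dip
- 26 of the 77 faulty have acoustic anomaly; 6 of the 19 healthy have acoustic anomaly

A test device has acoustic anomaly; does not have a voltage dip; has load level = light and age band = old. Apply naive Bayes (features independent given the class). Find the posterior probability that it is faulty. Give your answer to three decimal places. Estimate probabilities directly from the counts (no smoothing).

0.352

faulty: (77/96) × (42/77) × (27/77) × (3/77) × (26/77) ≈ 0.0020182
healthy: (19/96) × (8/19) × (3/19) × (17/19) × (6/19) ≈ 0.00371774
P(faulty | x) = 0.0020182 / 0.00573594 ≈ 0.352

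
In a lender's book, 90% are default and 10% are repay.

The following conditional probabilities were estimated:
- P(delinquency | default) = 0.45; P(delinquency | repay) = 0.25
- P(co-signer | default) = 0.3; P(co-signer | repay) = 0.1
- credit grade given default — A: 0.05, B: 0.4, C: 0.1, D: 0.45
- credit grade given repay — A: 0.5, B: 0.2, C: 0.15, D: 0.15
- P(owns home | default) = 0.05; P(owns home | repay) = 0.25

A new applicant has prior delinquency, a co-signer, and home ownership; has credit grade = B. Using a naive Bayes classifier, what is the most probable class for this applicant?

default

default: 0.9 × 0.45 × 0.3 × 0.4 × 0.05 = 0.00243
repay: 0.1 × 0.25 × 0.1 × 0.2 × 0.25 = 0.000125
Highest score → default.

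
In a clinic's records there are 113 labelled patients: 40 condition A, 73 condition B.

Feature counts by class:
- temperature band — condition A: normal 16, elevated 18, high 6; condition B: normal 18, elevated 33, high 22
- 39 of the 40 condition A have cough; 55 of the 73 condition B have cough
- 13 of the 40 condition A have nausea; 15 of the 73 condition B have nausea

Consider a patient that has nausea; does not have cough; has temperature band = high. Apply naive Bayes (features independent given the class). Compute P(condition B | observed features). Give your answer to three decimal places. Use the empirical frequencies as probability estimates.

condition A: (40/113) × (6/40) × (1/40) × (13/40) ≈ 0.000431416
condition B: (73/113) × (22/73) × (18/73) × (15/73) ≈ 0.00986421
P(condition B | x) = 0.00986421 / 0.010295626 ≈ 0.958

0.958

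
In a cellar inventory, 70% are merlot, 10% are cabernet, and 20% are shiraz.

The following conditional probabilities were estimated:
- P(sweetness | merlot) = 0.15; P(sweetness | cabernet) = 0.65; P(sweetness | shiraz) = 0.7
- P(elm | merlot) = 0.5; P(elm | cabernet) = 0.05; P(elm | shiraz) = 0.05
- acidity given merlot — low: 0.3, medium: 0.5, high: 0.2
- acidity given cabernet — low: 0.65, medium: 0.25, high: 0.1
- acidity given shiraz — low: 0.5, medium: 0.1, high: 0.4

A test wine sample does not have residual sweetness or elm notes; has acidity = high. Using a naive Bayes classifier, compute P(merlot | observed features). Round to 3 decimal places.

0.695

merlot: 0.7 × (1−0.15) × (1−0.5) × 0.2 = 0.0595
cabernet: 0.1 × (1−0.65) × (1−0.05) × 0.1 = 0.003325
shiraz: 0.2 × (1−0.7) × (1−0.05) × 0.4 = 0.0228
P(merlot | x) = 0.0595 / 0.085625 ≈ 0.695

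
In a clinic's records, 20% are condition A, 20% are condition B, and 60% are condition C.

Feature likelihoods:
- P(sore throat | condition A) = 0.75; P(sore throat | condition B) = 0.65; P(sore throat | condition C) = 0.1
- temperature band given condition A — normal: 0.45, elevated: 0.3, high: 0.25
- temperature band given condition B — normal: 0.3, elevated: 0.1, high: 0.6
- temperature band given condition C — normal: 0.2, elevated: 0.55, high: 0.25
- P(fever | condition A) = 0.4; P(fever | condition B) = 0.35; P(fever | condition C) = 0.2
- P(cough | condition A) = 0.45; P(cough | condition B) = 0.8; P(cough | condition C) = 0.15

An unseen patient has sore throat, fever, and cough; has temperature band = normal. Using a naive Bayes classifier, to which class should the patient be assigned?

condition A: 0.2 × 0.75 × 0.45 × 0.4 × 0.45 = 0.01215
condition B: 0.2 × 0.65 × 0.3 × 0.35 × 0.8 = 0.01092
condition C: 0.6 × 0.1 × 0.2 × 0.2 × 0.15 = 0.00036
Highest score → condition A.

condition A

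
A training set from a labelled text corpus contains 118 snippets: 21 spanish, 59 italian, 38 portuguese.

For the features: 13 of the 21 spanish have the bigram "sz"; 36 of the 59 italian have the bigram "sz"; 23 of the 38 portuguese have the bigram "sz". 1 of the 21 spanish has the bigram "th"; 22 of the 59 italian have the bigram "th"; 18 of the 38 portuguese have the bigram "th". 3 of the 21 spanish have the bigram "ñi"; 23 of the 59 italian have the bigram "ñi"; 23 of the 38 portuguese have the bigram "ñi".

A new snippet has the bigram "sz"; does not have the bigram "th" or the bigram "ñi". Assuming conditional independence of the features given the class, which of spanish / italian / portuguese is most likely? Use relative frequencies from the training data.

spanish: (21/118) × (13/21) × (20/21) × (18/21) ≈ 0.0899343
italian: (59/118) × (36/59) × (37/59) × (36/59) ≈ 0.11674
portuguese: (38/118) × (23/38) × (20/38) × (15/38) ≈ 0.0404949
Highest score → italian.

italian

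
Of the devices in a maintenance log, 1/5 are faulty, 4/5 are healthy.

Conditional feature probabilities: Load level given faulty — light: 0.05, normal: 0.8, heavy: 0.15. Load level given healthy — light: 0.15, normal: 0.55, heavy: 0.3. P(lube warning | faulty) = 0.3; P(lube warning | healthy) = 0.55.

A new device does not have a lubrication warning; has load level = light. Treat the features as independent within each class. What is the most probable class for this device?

healthy

faulty: 0.2 × 0.05 × (1−0.3) = 0.007
healthy: 0.8 × 0.15 × (1−0.55) = 0.054
Highest score → healthy.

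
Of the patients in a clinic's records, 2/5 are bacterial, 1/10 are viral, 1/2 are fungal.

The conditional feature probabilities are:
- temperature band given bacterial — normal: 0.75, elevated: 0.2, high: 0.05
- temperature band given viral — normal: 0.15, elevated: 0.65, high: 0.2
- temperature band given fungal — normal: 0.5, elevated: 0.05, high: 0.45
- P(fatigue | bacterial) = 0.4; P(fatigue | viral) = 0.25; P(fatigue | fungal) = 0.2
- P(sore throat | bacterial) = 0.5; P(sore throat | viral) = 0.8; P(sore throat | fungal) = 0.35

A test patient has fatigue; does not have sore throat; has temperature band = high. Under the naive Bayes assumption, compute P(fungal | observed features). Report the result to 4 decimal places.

0.8540

bacterial: 0.4 × 0.05 × 0.4 × (1−0.5) = 0.004
viral: 0.1 × 0.2 × 0.25 × (1−0.8) = 0.001
fungal: 0.5 × 0.45 × 0.2 × (1−0.35) = 0.02925
P(fungal | x) = 0.02925 / 0.03425 ≈ 0.8540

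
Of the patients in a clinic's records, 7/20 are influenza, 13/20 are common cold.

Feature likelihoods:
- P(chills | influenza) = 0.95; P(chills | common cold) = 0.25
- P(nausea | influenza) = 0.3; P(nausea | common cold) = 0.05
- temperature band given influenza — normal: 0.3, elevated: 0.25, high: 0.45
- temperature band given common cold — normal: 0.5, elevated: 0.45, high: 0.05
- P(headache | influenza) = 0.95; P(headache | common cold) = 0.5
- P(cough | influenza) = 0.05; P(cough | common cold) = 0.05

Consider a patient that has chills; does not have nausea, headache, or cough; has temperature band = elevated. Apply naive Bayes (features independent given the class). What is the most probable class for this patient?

common cold

influenza: 0.35 × 0.95 × (1−0.3) × 0.25 × (1−0.95) × (1−0.05) = 0.00276390625
common cold: 0.65 × 0.25 × (1−0.05) × 0.45 × (1−0.5) × (1−0.05) = 0.03299765625
Highest score → common cold.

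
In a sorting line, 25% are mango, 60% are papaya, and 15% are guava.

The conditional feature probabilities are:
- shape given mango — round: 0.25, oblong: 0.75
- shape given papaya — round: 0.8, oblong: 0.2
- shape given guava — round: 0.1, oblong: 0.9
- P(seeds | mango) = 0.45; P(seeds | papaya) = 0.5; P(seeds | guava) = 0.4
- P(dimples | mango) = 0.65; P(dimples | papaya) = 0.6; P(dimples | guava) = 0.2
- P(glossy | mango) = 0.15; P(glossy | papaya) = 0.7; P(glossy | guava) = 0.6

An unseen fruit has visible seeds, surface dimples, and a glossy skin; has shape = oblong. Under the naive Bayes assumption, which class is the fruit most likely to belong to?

mango: 0.25 × 0.75 × 0.45 × 0.65 × 0.15 = 0.0082265625
papaya: 0.6 × 0.2 × 0.5 × 0.6 × 0.7 = 0.0252
guava: 0.15 × 0.9 × 0.4 × 0.2 × 0.6 = 0.00648
Highest score → papaya.

papaya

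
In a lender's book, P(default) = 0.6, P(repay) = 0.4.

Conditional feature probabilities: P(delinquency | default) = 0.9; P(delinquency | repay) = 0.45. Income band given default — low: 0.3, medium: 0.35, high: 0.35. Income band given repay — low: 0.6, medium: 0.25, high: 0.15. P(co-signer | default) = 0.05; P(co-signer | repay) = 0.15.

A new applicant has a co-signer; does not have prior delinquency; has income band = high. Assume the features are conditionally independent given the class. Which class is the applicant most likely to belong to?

default: 0.6 × (1−0.9) × 0.35 × 0.05 = 0.00105
repay: 0.4 × (1−0.45) × 0.15 × 0.15 = 0.00495
Highest score → repay.

repay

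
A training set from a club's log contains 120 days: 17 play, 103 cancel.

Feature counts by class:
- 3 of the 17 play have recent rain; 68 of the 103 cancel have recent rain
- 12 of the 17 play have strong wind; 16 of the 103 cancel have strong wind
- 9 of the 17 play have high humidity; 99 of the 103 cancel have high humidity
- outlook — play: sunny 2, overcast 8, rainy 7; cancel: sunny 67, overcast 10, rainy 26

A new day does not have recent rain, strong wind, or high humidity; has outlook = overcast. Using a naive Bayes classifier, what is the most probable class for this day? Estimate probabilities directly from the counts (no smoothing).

play

play: (17/120) × (14/17) × (5/17) × (8/17) × (8/17) ≈ 0.00759889
cancel: (103/120) × (35/103) × (87/103) × (4/103) × (10/103) ≈ 0.000928869
Highest score → play.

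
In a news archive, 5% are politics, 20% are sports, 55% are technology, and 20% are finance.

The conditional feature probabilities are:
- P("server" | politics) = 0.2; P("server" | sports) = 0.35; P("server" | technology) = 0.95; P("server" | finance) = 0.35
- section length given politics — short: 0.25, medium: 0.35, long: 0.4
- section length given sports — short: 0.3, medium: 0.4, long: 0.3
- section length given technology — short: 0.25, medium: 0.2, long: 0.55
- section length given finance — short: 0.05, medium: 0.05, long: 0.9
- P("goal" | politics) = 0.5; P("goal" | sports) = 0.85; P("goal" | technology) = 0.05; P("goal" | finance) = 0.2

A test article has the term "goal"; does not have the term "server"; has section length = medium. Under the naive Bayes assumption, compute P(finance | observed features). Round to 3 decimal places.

politics: 0.05 × (1−0.2) × 0.35 × 0.5 = 0.007
sports: 0.2 × (1−0.35) × 0.4 × 0.85 = 0.0442
technology: 0.55 × (1−0.95) × 0.2 × 0.05 = 0.000275
finance: 0.2 × (1−0.35) × 0.05 × 0.2 = 0.0013
P(finance | x) = 0.0013 / 0.052775 ≈ 0.025

0.025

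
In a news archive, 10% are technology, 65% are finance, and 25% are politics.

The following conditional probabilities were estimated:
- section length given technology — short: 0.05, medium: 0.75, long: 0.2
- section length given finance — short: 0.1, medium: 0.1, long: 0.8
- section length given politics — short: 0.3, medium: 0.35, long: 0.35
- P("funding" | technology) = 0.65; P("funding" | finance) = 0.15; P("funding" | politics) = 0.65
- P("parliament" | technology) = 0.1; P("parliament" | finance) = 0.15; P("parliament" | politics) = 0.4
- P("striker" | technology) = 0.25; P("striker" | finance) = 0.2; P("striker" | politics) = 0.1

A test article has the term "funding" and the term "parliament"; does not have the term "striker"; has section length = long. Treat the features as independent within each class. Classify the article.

technology: 0.1 × 0.2 × 0.65 × 0.1 × (1−0.25) = 0.000975
finance: 0.65 × 0.8 × 0.15 × 0.15 × (1−0.2) = 0.00936
politics: 0.25 × 0.35 × 0.65 × 0.4 × (1−0.1) = 0.020475
Highest score → politics.

politics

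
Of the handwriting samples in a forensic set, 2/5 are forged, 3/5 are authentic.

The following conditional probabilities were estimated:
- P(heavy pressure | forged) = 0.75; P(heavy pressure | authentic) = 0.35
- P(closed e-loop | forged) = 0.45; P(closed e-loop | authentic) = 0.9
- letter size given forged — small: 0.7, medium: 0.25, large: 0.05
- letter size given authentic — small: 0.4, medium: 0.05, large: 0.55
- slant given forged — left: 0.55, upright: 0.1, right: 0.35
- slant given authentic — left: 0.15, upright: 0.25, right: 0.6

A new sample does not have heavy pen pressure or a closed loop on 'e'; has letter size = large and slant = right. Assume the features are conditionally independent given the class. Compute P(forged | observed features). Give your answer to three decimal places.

0.070

forged: 0.4 × (1−0.75) × (1−0.45) × 0.05 × 0.35 = 0.0009625
authentic: 0.6 × (1−0.35) × (1−0.9) × 0.55 × 0.6 = 0.01287
P(forged | x) = 0.0009625 / 0.0138325 ≈ 0.070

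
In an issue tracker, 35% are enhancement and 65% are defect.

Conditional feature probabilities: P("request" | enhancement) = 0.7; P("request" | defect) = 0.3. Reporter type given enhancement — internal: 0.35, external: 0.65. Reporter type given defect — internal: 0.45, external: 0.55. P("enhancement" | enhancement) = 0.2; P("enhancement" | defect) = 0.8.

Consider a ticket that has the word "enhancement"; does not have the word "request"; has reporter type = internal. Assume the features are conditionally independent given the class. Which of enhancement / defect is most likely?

enhancement: 0.35 × (1−0.7) × 0.35 × 0.2 = 0.00735
defect: 0.65 × (1−0.3) × 0.45 × 0.8 = 0.1638
Highest score → defect.

defect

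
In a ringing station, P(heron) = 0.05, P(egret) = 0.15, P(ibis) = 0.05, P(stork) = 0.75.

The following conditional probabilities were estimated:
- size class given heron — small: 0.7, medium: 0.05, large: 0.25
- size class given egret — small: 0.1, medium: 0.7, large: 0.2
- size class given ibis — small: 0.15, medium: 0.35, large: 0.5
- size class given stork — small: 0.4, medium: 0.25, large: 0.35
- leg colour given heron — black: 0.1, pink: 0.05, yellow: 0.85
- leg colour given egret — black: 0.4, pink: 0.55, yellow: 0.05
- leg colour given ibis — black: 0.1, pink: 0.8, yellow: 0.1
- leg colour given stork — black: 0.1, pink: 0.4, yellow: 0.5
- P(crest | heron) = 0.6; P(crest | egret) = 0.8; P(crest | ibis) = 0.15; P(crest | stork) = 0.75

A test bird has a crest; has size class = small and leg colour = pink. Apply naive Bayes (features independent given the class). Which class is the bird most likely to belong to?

heron: 0.05 × 0.7 × 0.05 × 0.6 = 0.00105
egret: 0.15 × 0.1 × 0.55 × 0.8 = 0.0066
ibis: 0.05 × 0.15 × 0.8 × 0.15 = 0.0009
stork: 0.75 × 0.4 × 0.4 × 0.75 = 0.09
Highest score → stork.

stork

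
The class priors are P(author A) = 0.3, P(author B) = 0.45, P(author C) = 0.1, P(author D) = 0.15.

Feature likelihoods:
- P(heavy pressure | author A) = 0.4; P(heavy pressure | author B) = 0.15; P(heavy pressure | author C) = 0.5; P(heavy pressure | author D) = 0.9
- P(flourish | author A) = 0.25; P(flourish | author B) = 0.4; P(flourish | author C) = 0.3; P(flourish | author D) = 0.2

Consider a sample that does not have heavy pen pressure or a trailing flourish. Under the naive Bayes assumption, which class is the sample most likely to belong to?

author B

author A: 0.3 × (1−0.4) × (1−0.25) = 0.135
author B: 0.45 × (1−0.15) × (1−0.4) = 0.2295
author C: 0.1 × (1−0.5) × (1−0.3) = 0.035
author D: 0.15 × (1−0.9) × (1−0.2) = 0.012
Highest score → author B.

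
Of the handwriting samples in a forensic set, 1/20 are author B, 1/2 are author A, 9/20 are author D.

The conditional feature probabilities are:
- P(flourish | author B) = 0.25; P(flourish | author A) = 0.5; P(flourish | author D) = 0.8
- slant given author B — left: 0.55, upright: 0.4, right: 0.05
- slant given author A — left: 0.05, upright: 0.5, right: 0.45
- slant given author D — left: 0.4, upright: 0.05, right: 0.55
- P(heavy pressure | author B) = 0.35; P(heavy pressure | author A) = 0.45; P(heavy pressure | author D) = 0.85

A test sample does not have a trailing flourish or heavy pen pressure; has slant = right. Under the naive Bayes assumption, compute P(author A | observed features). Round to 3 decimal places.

author B: 0.05 × (1−0.25) × 0.05 × (1−0.35) = 0.00121875
author A: 0.5 × (1−0.5) × 0.45 × (1−0.45) = 0.061875
author D: 0.45 × (1−0.8) × 0.55 × (1−0.85) = 0.007425
P(author A | x) = 0.061875 / 0.07051875 ≈ 0.877

0.877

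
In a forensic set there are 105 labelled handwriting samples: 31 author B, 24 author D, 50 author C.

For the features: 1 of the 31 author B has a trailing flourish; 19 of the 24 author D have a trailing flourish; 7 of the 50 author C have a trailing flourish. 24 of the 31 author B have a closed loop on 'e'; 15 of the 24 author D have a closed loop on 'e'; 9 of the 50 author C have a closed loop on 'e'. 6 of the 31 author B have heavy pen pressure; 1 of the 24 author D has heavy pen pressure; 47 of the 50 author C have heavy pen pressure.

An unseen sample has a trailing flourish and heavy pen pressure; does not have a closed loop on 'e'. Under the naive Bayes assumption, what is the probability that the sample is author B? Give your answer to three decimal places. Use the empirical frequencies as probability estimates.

author B: (31/105) × (1/31) × (7/31) × (6/31) ≈ 0.000416233
author D: (24/105) × (19/24) × (9/24) × (1/24) ≈ 0.00282738
author C: (50/105) × (7/50) × (41/50) × (47/50) ≈ 0.0513867
P(author B | x) = 0.000416233 / 0.054630313 ≈ 0.008

0.008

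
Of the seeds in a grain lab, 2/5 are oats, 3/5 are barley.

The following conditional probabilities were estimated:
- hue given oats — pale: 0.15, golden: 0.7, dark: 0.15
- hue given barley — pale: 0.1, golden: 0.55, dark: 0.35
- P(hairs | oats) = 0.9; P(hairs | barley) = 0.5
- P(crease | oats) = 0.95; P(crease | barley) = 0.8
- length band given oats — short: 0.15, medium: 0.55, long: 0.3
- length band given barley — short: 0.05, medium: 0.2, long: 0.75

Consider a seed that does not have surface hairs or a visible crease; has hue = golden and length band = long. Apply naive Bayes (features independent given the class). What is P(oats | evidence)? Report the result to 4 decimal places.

0.0167

oats: 0.4 × 0.7 × (1−0.9) × (1−0.95) × 0.3 = 0.00042
barley: 0.6 × 0.55 × (1−0.5) × (1−0.8) × 0.75 = 0.02475
P(oats | x) = 0.00042 / 0.02517 ≈ 0.0167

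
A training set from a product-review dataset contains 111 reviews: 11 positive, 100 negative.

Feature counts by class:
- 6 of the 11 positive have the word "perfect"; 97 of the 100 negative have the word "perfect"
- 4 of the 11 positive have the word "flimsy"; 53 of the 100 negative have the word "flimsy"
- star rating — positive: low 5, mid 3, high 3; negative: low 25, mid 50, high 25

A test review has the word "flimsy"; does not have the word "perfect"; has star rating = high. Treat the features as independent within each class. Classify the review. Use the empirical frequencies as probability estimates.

positive: (11/111) × (5/11) × (4/11) × (3/11) ≈ 0.00446728
negative: (100/111) × (3/100) × (53/100) × (25/100) ≈ 0.00358108
Highest score → positive.

positive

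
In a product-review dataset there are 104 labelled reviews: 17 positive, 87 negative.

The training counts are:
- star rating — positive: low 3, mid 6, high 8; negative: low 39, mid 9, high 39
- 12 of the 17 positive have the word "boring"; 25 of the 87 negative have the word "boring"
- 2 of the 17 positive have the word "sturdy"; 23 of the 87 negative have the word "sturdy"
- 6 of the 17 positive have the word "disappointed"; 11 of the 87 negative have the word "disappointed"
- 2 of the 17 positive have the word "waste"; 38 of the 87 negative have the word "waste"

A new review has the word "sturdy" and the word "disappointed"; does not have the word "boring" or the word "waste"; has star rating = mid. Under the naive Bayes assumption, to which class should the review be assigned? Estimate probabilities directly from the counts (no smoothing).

negative

positive: (17/104) × (6/17) × (5/17) × (2/17) × (6/17) × (15/17) ≈ 0.000621677
negative: (87/104) × (9/87) × (62/87) × (23/87) × (11/87) × (49/87) ≈ 0.00116102
Highest score → negative.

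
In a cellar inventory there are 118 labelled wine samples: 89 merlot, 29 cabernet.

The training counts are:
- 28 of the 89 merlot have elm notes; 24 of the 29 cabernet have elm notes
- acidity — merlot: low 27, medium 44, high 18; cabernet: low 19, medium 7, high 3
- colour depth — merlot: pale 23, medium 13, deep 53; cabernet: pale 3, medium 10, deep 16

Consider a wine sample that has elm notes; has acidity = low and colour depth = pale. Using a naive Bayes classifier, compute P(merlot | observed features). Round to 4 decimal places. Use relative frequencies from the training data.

merlot: (89/118) × (28/89) × (27/89) × (23/89) ≈ 0.0186032
cabernet: (29/118) × (24/29) × (19/29) × (3/29) ≈ 0.013785
P(merlot | x) = 0.0186032 / 0.0323882 ≈ 0.5744

0.5744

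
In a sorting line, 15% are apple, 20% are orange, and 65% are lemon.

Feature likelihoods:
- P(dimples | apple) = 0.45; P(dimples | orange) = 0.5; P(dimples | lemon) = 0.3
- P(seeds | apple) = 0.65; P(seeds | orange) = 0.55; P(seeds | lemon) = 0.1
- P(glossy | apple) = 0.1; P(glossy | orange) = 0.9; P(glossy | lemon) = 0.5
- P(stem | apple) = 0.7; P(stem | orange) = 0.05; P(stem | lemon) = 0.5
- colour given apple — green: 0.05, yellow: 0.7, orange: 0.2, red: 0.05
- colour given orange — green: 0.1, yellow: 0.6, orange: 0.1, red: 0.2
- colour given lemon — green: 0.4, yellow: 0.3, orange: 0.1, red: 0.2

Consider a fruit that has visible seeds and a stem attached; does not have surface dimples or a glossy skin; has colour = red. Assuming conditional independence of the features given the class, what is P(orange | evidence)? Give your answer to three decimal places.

0.014

apple: 0.15 × (1−0.45) × 0.65 × (1−0.1) × 0.7 × 0.05 = 0.0016891875
orange: 0.2 × (1−0.5) × 0.55 × (1−0.9) × 0.05 × 0.2 = 0.000055
lemon: 0.65 × (1−0.3) × 0.1 × (1−0.5) × 0.5 × 0.2 = 0.002275
P(orange | x) = 0.000055 / 0.0040191875 ≈ 0.014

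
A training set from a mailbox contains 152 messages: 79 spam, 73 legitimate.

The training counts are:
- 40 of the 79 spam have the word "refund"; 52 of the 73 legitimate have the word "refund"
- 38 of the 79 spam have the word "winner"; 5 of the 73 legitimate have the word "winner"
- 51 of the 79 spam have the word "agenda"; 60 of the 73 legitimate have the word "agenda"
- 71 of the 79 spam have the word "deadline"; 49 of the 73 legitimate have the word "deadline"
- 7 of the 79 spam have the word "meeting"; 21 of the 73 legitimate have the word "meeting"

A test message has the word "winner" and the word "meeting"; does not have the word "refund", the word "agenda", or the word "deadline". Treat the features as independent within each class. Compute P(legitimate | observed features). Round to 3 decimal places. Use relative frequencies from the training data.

0.289

spam: (79/152) × (39/79) × (38/79) × (28/79) × (8/79) × (7/79) ≈ 0.000392502
legitimate: (73/152) × (21/73) × (5/73) × (13/73) × (24/73) × (21/73) ≈ 0.000159378
P(legitimate | x) = 0.000159378 / 0.00055188 ≈ 0.289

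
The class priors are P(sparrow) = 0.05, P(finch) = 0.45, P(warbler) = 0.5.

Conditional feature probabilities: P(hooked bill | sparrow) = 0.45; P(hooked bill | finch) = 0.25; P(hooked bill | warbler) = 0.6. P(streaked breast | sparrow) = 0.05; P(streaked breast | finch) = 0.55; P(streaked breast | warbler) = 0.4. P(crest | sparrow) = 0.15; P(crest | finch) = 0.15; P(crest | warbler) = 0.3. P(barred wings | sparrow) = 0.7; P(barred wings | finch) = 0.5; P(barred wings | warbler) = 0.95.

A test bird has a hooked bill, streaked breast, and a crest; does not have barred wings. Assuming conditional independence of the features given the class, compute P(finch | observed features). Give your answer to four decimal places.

0.7149

sparrow: 0.05 × 0.45 × 0.05 × 0.15 × (1−0.7) = 0.000050625
finch: 0.45 × 0.25 × 0.55 × 0.15 × (1−0.5) = 0.004640625
warbler: 0.5 × 0.6 × 0.4 × 0.3 × (1−0.95) = 0.0018
P(finch | x) = 0.004640625 / 0.00649125 ≈ 0.7149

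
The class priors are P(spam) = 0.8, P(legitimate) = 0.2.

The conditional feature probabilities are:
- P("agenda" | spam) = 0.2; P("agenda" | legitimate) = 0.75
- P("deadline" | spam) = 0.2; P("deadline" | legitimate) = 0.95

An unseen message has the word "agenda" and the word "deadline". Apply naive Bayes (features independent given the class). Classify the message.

spam: 0.8 × 0.2 × 0.2 = 0.032
legitimate: 0.2 × 0.75 × 0.95 = 0.1425
Highest score → legitimate.

legitimate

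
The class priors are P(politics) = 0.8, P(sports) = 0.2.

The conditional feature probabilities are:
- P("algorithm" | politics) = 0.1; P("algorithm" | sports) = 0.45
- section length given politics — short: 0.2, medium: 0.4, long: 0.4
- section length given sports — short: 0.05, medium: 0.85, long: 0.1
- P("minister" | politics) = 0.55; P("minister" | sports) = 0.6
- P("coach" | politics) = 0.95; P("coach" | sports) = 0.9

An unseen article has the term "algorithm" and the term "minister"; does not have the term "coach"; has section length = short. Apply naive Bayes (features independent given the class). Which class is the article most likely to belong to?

politics

politics: 0.8 × 0.1 × 0.2 × 0.55 × (1−0.95) = 0.00044
sports: 0.2 × 0.45 × 0.05 × 0.6 × (1−0.9) = 0.00027
Highest score → politics.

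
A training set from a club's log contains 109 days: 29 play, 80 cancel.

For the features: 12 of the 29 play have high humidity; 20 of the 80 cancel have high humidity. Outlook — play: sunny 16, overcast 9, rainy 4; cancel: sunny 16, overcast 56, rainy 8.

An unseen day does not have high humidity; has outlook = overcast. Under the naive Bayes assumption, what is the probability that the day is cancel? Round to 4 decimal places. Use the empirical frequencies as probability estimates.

play: (29/109) × (17/29) × (9/29) ≈ 0.0484024
cancel: (80/109) × (60/80) × (56/80) ≈ 0.385321
P(cancel | x) = 0.385321 / 0.4337234 ≈ 0.8884

0.8884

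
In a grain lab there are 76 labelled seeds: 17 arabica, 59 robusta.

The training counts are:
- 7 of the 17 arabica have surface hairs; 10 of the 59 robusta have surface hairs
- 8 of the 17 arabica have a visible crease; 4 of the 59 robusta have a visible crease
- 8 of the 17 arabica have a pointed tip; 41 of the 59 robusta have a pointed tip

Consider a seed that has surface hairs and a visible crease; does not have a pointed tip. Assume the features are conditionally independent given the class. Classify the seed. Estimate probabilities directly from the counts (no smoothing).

arabica

arabica: (17/76) × (7/17) × (8/17) × (9/17) ≈ 0.0229466
robusta: (59/76) × (10/59) × (4/59) × (18/59) ≈ 0.00272154
Highest score → arabica.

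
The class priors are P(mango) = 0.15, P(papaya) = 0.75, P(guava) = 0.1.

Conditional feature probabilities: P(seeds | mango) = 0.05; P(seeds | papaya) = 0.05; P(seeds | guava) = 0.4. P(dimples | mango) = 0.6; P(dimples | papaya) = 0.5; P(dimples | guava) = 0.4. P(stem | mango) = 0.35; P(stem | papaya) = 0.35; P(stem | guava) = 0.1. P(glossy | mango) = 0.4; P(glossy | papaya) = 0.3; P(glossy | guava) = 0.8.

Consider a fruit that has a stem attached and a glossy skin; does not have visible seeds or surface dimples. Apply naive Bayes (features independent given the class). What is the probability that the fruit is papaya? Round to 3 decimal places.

0.775

mango: 0.15 × (1−0.05) × (1−0.6) × 0.35 × 0.4 = 0.00798
papaya: 0.75 × (1−0.05) × (1−0.5) × 0.35 × 0.3 = 0.03740625
guava: 0.1 × (1−0.4) × (1−0.4) × 0.1 × 0.8 = 0.00288
P(papaya | x) = 0.03740625 / 0.04826625 ≈ 0.775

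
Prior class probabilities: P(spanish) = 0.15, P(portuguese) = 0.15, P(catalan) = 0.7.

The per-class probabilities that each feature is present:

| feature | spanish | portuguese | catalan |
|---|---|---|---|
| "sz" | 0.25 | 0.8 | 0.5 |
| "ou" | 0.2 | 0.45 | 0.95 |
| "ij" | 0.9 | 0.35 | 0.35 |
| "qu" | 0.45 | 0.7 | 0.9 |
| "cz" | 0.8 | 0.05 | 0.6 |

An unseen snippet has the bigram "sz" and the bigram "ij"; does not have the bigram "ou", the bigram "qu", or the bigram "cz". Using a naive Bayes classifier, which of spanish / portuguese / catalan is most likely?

portuguese

spanish: 0.15 × 0.25 × (1−0.2) × 0.9 × (1−0.45) × (1−0.8) = 0.00297
portuguese: 0.15 × 0.8 × (1−0.45) × 0.35 × (1−0.7) × (1−0.05) = 0.0065835
catalan: 0.7 × 0.5 × (1−0.95) × 0.35 × (1−0.9) × (1−0.6) = 0.000245
Highest score → portuguese.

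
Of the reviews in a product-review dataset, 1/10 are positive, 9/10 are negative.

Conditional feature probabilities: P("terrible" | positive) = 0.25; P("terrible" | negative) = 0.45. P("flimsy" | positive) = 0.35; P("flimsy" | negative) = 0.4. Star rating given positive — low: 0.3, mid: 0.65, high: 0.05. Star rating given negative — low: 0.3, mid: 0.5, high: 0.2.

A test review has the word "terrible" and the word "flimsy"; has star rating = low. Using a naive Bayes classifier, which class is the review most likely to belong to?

positive: 0.1 × 0.25 × 0.35 × 0.3 = 0.002625
negative: 0.9 × 0.45 × 0.4 × 0.3 = 0.0486
Highest score → negative.

negative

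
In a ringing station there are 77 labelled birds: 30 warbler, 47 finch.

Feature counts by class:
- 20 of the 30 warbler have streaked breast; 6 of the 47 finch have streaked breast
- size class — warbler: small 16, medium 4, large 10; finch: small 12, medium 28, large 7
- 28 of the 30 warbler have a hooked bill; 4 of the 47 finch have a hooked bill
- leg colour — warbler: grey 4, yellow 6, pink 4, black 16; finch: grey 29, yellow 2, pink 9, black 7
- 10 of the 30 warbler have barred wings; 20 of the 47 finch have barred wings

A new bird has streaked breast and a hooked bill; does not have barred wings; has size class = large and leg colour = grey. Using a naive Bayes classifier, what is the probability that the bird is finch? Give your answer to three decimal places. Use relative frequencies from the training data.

0.046

warbler: (30/77) × (20/30) × (10/30) × (28/30) × (4/30) × (20/30) ≈ 0.00718294
finch: (47/77) × (6/47) × (7/47) × (4/47) × (29/47) × (27/47) ≈ 0.000350097
P(finch | x) = 0.000350097 / 0.007533037 ≈ 0.046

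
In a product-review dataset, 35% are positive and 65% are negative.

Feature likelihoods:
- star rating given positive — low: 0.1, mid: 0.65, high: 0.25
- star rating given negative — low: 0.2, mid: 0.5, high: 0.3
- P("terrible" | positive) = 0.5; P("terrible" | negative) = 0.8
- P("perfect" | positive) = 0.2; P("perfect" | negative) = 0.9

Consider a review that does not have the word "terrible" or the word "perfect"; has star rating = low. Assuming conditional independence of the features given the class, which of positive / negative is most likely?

positive: 0.35 × 0.1 × (1−0.5) × (1−0.2) = 0.014
negative: 0.65 × 0.2 × (1−0.8) × (1−0.9) = 0.0026
Highest score → positive.

positive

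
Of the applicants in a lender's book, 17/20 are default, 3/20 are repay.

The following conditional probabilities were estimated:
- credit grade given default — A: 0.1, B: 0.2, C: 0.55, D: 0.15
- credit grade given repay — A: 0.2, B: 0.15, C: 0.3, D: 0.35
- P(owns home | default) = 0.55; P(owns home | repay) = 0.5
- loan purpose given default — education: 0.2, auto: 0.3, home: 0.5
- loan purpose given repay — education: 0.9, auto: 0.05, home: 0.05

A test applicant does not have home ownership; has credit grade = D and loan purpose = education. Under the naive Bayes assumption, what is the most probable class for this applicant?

default: 0.85 × 0.15 × (1−0.55) × 0.2 = 0.011475
repay: 0.15 × 0.35 × (1−0.5) × 0.9 = 0.023625
Highest score → repay.

repay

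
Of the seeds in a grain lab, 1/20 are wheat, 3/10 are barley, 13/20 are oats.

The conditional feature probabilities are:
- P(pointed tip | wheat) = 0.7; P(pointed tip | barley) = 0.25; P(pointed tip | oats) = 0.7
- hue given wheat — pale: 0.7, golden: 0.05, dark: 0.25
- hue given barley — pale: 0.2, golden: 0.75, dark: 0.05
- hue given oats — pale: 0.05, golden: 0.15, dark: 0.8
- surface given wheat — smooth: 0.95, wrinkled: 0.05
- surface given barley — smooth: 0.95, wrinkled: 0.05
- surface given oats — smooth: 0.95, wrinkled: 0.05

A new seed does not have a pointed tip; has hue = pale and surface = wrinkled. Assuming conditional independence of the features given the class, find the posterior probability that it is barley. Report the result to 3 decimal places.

wheat: 0.05 × (1−0.7) × 0.7 × 0.05 = 0.000525
barley: 0.3 × (1−0.25) × 0.2 × 0.05 = 0.00225
oats: 0.65 × (1−0.7) × 0.05 × 0.05 = 0.0004875
P(barley | x) = 0.00225 / 0.0032625 ≈ 0.690

0.690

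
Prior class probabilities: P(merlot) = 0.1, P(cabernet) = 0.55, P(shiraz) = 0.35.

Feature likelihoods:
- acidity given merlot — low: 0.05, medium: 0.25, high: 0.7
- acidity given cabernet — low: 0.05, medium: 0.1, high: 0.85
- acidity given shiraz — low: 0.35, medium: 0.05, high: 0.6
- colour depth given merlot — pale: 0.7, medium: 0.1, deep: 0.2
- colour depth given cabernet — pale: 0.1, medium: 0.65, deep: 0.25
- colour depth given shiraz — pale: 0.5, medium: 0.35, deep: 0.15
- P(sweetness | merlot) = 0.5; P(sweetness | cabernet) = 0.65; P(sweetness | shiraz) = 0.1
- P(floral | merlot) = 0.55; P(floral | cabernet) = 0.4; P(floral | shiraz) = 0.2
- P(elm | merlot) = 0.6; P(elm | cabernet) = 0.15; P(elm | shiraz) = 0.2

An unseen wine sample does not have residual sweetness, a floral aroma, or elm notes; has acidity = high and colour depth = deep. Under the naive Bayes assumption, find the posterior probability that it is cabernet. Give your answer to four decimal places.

merlot: 0.1 × 0.7 × 0.2 × (1−0.5) × (1−0.55) × (1−0.6) = 0.00126
cabernet: 0.55 × 0.85 × 0.25 × (1−0.65) × (1−0.4) × (1−0.15) = 0.0208621875
shiraz: 0.35 × 0.6 × 0.15 × (1−0.1) × (1−0.2) × (1−0.2) = 0.018144
P(cabernet | x) = 0.0208621875 / 0.0402661875 ≈ 0.5181

0.5181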